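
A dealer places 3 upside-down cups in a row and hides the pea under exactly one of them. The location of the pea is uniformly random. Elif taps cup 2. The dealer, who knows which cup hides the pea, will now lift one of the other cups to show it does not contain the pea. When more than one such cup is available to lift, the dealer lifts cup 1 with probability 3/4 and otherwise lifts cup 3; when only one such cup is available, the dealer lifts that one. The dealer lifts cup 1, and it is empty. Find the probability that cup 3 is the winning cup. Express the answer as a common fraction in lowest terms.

4/7

Consider each possible location of the pea in turn.
If it is under cup 1 (prior 1/3): the dealer opened cup 1, so this case is ruled out; weight (1/3)·0 = 0.
If it is under cup 2 (prior 1/3): cup 1 is available, opened with probability 3/4; weight (1/3)·(3/4) = 1/4.
If it is under cup 3 (prior 1/3): only cup 1 is available, probability 1; weight (1/3)·1 = 1/3.
The weights sum to 7/12.
So P(the pea under cup 3 | the dealer opened cup 1) = (1/3) / (7/12) = 4/7.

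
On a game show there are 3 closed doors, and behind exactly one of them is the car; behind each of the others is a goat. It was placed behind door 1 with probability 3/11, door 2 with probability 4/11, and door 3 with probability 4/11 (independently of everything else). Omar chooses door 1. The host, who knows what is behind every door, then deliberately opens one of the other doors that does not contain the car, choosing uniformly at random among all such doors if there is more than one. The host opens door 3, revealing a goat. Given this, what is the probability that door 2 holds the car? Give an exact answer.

Condition on the true location of the car.
If it is behind door 1 (prior 3/11): the host has 2 equally likely choices, so probability 1/2; weight (3/11)·(1/2) = 3/22.
If it is behind door 2 (prior 4/11): the host has no choice, probability 1; weight (4/11)·1 = 4/11.
If it is behind door 3 (prior 4/11): the host opened door 3, so this case is ruled out; weight (4/11)·0 = 0.
The weights sum to 1/2.
So P(the car behind door 2 | the host opened door 3) = (4/11) / (1/2) = 8/11.

8/11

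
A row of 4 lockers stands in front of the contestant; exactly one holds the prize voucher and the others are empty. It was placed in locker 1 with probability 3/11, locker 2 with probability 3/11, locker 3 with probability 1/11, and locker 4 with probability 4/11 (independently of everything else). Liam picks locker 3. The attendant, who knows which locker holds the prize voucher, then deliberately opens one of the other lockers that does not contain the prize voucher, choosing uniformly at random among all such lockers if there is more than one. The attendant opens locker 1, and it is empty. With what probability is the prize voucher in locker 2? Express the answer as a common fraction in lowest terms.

Consider each possible location of the prize voucher in turn.
If it is in locker 1 (prior 3/11): the attendant opened locker 1, so this case is ruled out; weight (3/11)·0 = 0.
If it is in locker 2 (prior 3/11): the attendant has 2 equally likely choices, so probability 1/2; weight (3/11)·(1/2) = 3/22.
If it is in locker 3 (prior 1/11): the attendant has 3 equally likely choices, so probability 1/3; weight (1/11)·(1/3) = 1/33.
If it is in locker 4 (prior 4/11): the attendant has 2 equally likely choices, so probability 1/2; weight (4/11)·(1/2) = 2/11.
The weights sum to 23/66.
So P(the prize voucher in locker 2 | the attendant opened locker 1) = (3/22) / (23/66) = 9/23.

9/23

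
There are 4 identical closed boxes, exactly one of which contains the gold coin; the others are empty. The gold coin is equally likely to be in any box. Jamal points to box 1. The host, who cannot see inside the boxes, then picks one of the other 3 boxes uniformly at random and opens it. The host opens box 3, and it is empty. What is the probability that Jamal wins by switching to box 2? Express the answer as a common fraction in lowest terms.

1/3

Because the host chose which box to open without knowing where the gold coin is, the choice is independent of the prize location. Learning that box 3 does not hold the gold coin simply rules out that one location and leaves the remaining 3 boxes still equally likely by symmetry.
So P(the gold coin in box 2) = 1/3.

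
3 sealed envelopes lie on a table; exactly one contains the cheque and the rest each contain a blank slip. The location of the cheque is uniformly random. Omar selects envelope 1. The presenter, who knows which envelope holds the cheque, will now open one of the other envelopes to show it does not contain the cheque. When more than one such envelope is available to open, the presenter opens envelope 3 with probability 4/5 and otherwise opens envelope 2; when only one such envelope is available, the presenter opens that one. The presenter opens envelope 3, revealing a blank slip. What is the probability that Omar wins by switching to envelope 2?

Apply Bayes' rule, conditioning on where the cheque actually is.
If it is in envelope 1 (prior 1/3): envelope 3 is available, opened with probability 4/5; weight (1/3)·(4/5) = 4/15.
If it is in envelope 2 (prior 1/3): only envelope 3 is available, probability 1; weight (1/3)·1 = 1/3.
If it is in envelope 3 (prior 1/3): the presenter opened envelope 3, so this case is ruled out; weight (1/3)·0 = 0.
The weights sum to 3/5.
So P(the cheque in envelope 2 | the presenter opened envelope 3) = (1/3) / (3/5) = 5/9.

5/9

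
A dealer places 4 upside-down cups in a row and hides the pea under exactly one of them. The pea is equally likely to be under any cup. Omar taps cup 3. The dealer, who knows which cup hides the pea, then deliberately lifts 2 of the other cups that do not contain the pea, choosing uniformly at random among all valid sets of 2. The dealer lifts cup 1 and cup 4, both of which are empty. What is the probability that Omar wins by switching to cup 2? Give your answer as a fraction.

3/4

Consider each possible location of the pea in turn.
If it is under either of cups 1 and 4 (prior 1/4 each): that cup was opened and seen not to hold the prize — ruled out; weight (1/4)·0 = 0 each.
If it is under cup 2 (prior 1/4): the dealer has no choice, probability 1; weight (1/4)·1 = 1/4.
If it is under cup 3 (prior 1/4): the dealer has 3 equally likely choices, so probability 1/3; weight (1/4)·(1/3) = 1/12.
The weights sum to 1/3.
So P(the pea under cup 2 | the dealer opened cup 1 and cup 4) = (1/4) / (1/3) = 3/4.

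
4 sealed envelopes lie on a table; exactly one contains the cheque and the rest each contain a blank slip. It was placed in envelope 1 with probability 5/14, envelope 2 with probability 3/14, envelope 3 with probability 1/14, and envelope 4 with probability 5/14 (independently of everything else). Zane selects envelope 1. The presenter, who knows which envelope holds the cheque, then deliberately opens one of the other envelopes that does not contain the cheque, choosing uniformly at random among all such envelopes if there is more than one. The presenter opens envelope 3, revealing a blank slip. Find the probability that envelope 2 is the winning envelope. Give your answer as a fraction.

Consider each possible location of the cheque in turn.
If it is in envelope 1 (prior 5/14): the presenter has 3 equally likely choices, so probability 1/3; weight (5/14)·(1/3) = 5/42.
If it is in envelope 2 (prior 3/14): the presenter has 2 equally likely choices, so probability 1/2; weight (3/14)·(1/2) = 3/28.
If it is in envelope 3 (prior 1/14): the presenter opened envelope 3, so this case is ruled out; weight (1/14)·0 = 0.
If it is in envelope 4 (prior 5/14): the presenter has 2 equally likely choices, so probability 1/2; weight (5/14)·(1/2) = 5/28.
The weights sum to 17/42.
So P(the cheque in envelope 2 | the presenter opened envelope 3) = (3/28) / (17/42) = 9/34.

9/34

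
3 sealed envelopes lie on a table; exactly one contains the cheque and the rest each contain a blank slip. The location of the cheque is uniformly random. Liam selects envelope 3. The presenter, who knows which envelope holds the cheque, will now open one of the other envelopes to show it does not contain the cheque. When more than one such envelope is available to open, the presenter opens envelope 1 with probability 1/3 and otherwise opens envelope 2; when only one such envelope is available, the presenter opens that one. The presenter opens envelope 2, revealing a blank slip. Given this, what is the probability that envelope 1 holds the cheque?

3/5

Apply Bayes' rule, conditioning on where the cheque actually is.
If it is in envelope 1 (prior 1/3): only envelope 2 is available, probability 1; weight (1/3)·1 = 1/3.
If it is in envelope 2 (prior 1/3): the presenter opened envelope 2, so this case is ruled out; weight (1/3)·0 = 0.
If it is in envelope 3 (prior 1/3): envelope 1 is available but not opened, probability 2/3; weight (1/3)·(2/3) = 2/9.
The weights sum to 5/9.
So P(the cheque in envelope 1 | the presenter opened envelope 2) = (1/3) / (5/9) = 3/5.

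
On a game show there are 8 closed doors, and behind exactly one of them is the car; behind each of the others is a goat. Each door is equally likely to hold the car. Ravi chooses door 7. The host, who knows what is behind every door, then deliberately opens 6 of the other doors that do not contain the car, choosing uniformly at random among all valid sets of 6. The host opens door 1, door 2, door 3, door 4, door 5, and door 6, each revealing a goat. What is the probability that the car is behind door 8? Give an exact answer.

Consider each possible location of the car in turn.
If it is behind any of doors 1, 2, 3, 4, 5, and 6 (prior 1/8 each): that door was opened and seen not to hold the prize — ruled out; weight (1/8)·0 = 0 each.
If it is behind door 7 (prior 1/8): the host has 7 equally likely choices, so probability 1/7; weight (1/8)·(1/7) = 1/56.
If it is behind door 8 (prior 1/8): the host has no choice, probability 1; weight (1/8)·1 = 1/8.
The weights sum to 1/7.
So P(the car behind door 8 | the host opened door 1, door 2, door 3, door 4, door 5, and door 6) = (1/8) / (1/7) = 7/8.

7/8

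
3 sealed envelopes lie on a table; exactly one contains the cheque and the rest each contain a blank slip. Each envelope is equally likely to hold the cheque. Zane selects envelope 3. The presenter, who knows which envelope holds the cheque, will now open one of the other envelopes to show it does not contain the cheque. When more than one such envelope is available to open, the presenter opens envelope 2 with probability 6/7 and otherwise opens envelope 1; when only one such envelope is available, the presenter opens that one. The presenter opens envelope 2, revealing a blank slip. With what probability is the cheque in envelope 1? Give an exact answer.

7/13

Apply Bayes' rule, conditioning on where the cheque actually is.
If it is in envelope 1 (prior 1/3): only envelope 2 is available, probability 1; weight (1/3)·1 = 1/3.
If it is in envelope 2 (prior 1/3): the presenter opened envelope 2, so this case is ruled out; weight (1/3)·0 = 0.
If it is in envelope 3 (prior 1/3): envelope 2 is available, opened with probability 6/7; weight (1/3)·(6/7) = 2/7.
The weights sum to 13/21.
So P(the cheque in envelope 1 | the presenter opened envelope 2) = (1/3) / (13/21) = 7/13.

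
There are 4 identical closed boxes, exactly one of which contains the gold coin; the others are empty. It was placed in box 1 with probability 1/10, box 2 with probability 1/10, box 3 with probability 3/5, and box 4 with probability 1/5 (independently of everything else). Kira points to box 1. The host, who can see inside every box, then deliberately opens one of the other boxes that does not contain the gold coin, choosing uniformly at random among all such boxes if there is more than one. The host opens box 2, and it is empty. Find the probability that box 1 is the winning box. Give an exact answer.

Consider each possible location of the gold coin in turn.
If it is in box 1 (prior 1/10): the host has 3 equally likely choices, so probability 1/3; weight (1/10)·(1/3) = 1/30.
If it is in box 2 (prior 1/10): the host opened box 2, so this case is ruled out; weight (1/10)·0 = 0.
If it is in box 3 (prior 3/5): the host has 2 equally likely choices, so probability 1/2; weight (3/5)·(1/2) = 3/10.
If it is in box 4 (prior 1/5): the host has 2 equally likely choices, so probability 1/2; weight (1/5)·(1/2) = 1/10.
The weights sum to 13/30.
So P(the gold coin in box 1 | the host opened box 2) = (1/30) / (13/30) = 1/13.

1/13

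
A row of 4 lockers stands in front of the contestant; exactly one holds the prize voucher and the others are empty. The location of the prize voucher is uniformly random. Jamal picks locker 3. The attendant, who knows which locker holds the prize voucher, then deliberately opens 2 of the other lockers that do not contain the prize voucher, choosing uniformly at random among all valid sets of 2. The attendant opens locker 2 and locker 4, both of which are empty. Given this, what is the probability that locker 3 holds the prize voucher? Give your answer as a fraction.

1/4

Apply Bayes' rule, conditioning on where the prize voucher actually is.
If it is in locker 1 (prior 1/4): the attendant has no choice, probability 1; weight (1/4)·1 = 1/4.
If it is in either of lockers 2 and 4 (prior 1/4 each): that locker was opened and seen not to hold the prize — ruled out; weight (1/4)·0 = 0 each.
If it is in locker 3 (prior 1/4): the attendant has 3 equally likely choices, so probability 1/3; weight (1/4)·(1/3) = 1/12.
The weights sum to 1/3.
So P(the prize voucher in locker 3 | the attendant opened locker 2 and locker 4) = (1/12) / (1/3) = 1/4.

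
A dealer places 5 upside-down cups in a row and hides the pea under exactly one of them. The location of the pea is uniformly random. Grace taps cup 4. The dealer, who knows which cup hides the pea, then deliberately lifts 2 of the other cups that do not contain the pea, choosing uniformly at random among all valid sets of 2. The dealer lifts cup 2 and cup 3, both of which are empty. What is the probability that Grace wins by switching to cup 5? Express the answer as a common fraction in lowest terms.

2/5

Apply Bayes' rule, conditioning on where the pea actually is.
If it is under either of cups 1 and 5 (prior 1/5 each): the dealer has 3 equally likely choices, so probability 1/3; weight (1/5)·(1/3) = 1/15 each.
If it is under either of cups 2 and 3 (prior 1/5 each): that cup was opened and seen not to hold the prize — ruled out; weight (1/5)·0 = 0 each.
If it is under cup 4 (prior 1/5): the dealer has 6 equally likely choices, so probability 1/6; weight (1/5)·(1/6) = 1/30.
The weights sum to 1/6.
So P(the pea under cup 5 | the dealer opened cup 2 and cup 3) = (1/15) / (1/6) = 2/5.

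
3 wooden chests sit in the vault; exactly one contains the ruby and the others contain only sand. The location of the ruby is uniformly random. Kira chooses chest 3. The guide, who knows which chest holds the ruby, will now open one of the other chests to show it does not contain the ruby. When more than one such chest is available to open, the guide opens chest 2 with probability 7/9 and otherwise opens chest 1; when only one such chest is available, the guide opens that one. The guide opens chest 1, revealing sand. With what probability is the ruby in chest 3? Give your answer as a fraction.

2/11

Apply Bayes' rule, conditioning on where the ruby actually is.
If it is in chest 1 (prior 1/3): the guide opened chest 1, so this case is ruled out; weight (1/3)·0 = 0.
If it is in chest 2 (prior 1/3): only chest 1 is available, probability 1; weight (1/3)·1 = 1/3.
If it is in chest 3 (prior 1/3): chest 2 is available but not opened, probability 2/9; weight (1/3)·(2/9) = 2/27.
The weights sum to 11/27.
So P(the ruby in chest 3 | the guide opened chest 1) = (2/27) / (11/27) = 2/11.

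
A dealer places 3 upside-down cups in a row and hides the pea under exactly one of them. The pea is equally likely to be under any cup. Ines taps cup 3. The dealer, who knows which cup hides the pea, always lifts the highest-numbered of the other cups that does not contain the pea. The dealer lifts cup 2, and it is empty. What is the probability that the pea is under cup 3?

Condition on the true location of the pea.
If it is under either of cups 1 and 3 (prior 1/3 each): cup 2 is the highest-numbered option available, probability 1; weight (1/3)·1 = 1/3 each.
If it is under cup 2 (prior 1/3): the dealer opened cup 2, so this case is ruled out; weight (1/3)·0 = 0.
The weights sum to 2/3.
So P(the pea under cup 3 | the dealer opened cup 2) = (1/3) / (2/3) = 1/2.

1/2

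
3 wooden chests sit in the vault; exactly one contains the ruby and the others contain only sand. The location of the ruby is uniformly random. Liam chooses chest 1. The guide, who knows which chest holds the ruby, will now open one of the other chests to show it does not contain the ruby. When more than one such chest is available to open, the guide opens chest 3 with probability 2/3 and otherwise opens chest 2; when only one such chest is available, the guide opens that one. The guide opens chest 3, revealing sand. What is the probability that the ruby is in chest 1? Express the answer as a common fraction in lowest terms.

Consider each possible location of the ruby in turn.
If it is in chest 1 (prior 1/3): chest 3 is available, opened with probability 2/3; weight (1/3)·(2/3) = 2/9.
If it is in chest 2 (prior 1/3): only chest 3 is available, probability 1; weight (1/3)·1 = 1/3.
If it is in chest 3 (prior 1/3): the guide opened chest 3, so this case is ruled out; weight (1/3)·0 = 0.
The weights sum to 5/9.
So P(the ruby in chest 1 | the guide opened chest 3) = (2/9) / (5/9) = 2/5.

2/5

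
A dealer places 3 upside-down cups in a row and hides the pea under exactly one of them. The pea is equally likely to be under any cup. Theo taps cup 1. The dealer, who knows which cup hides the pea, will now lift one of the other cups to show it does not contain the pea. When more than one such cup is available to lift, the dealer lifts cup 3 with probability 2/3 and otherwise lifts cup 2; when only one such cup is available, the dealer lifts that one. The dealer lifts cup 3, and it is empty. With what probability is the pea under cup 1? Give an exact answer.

2/5

Apply Bayes' rule, conditioning on where the pea actually is.
If it is under cup 1 (prior 1/3): cup 3 is available, opened with probability 2/3; weight (1/3)·(2/3) = 2/9.
If it is under cup 2 (prior 1/3): only cup 3 is available, probability 1; weight (1/3)·1 = 1/3.
If it is under cup 3 (prior 1/3): the dealer opened cup 3, so this case is ruled out; weight (1/3)·0 = 0.
The weights sum to 5/9.
So P(the pea under cup 1 | the dealer opened cup 3) = (2/9) / (5/9) = 2/5.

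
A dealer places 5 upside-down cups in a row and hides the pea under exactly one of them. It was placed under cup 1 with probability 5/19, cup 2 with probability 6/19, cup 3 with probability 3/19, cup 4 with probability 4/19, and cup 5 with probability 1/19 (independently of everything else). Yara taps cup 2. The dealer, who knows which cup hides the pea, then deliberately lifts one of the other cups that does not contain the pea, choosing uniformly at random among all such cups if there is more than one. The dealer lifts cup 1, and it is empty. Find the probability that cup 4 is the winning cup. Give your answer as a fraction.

8/25

Condition on the true location of the pea.
If it is under cup 1 (prior 5/19): the dealer opened cup 1, so this case is ruled out; weight (5/19)·0 = 0.
If it is under cup 2 (prior 6/19): the dealer has 4 equally likely choices, so probability 1/4; weight (6/19)·(1/4) = 3/38.
If it is under cup 3 (prior 3/19): the dealer has 3 equally likely choices, so probability 1/3; weight (3/19)·(1/3) = 1/19.
If it is under cup 4 (prior 4/19): the dealer has 3 equally likely choices, so probability 1/3; weight (4/19)·(1/3) = 4/57.
If it is under cup 5 (prior 1/19): the dealer has 3 equally likely choices, so probability 1/3; weight (1/19)·(1/3) = 1/57.
The weights sum to 25/114.
So P(the pea under cup 4 | the dealer opened cup 1) = (4/57) / (25/114) = 8/25.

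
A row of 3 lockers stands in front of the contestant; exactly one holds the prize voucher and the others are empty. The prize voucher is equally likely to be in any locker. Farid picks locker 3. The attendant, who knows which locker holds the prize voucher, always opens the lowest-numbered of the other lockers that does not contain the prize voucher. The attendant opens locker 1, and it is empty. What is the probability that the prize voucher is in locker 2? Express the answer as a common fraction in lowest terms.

Consider each possible location of the prize voucher in turn.
If it is in locker 1 (prior 1/3): the attendant opened locker 1, so this case is ruled out; weight (1/3)·0 = 0.
If it is in either of lockers 2 and 3 (prior 1/3 each): locker 1 is the lowest-numbered option available, probability 1; weight (1/3)·1 = 1/3 each.
The weights sum to 2/3.
So P(the prize voucher in locker 2 | the attendant opened locker 1) = (1/3) / (2/3) = 1/2.

1/2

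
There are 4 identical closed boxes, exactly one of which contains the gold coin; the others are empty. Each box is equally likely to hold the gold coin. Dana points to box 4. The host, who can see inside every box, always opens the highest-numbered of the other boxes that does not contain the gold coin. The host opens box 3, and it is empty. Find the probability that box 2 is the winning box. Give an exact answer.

Condition on the true location of the gold coin.
If it is in any of boxes 1, 2, and 4 (prior 1/4 each): box 3 is the highest-numbered option available, probability 1; weight (1/4)·1 = 1/4 each.
If it is in box 3 (prior 1/4): the host opened box 3, so this case is ruled out; weight (1/4)·0 = 0.
The weights sum to 3/4.
So P(the gold coin in box 2 | the host opened box 3) = (1/4) / (3/4) = 1/3.

1/3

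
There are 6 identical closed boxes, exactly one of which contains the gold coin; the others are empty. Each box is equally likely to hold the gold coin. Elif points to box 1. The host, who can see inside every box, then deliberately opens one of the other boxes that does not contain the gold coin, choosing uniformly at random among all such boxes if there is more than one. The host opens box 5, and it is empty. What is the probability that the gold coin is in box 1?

1/6

Condition on the true location of the gold coin.
If it is in box 1 (prior 1/6): the host has 5 equally likely choices, so probability 1/5; weight (1/6)·(1/5) = 1/30.
If it is in any of boxes 2, 3, 4, and 6 (prior 1/6 each): the host has 4 equally likely choices, so probability 1/4; weight (1/6)·(1/4) = 1/24 each.
If it is in box 5 (prior 1/6): the host opened box 5, so this case is ruled out; weight (1/6)·0 = 0.
The weights sum to 1/5.
So P(the gold coin in box 1 | the host opened box 5) = (1/30) / (1/5) = 1/6.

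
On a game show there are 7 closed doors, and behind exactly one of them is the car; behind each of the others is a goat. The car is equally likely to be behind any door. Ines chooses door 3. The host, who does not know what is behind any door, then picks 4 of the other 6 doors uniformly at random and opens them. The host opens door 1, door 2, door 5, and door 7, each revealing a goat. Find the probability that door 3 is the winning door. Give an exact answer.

1/3

Condition on the true location of the car.
If it is behind any of doors 1, 2, 5, and 7 (prior 1/7 each): that door was opened and seen not to hold the prize — ruled out; weight (1/7)·0 = 0 each.
If it is behind any of doors 3, 4, and 6 (prior 1/7 each): the host picks exactly this set with probability 1/15 regardless, and none is the prize; weight (1/7)·(1/15) = 1/105 each.
The weights sum to 1/35.
So P(the car behind door 3 | the host opened door 1, door 2, door 5, and door 7) = (1/105) / (1/35) = 1/3.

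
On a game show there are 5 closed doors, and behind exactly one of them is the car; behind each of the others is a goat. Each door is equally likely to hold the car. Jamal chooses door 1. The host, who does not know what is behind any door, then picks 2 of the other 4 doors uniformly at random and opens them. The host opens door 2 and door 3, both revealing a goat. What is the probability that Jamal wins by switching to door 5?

1/3

Because the host chose which doors to open without knowing where the car is, the choice is independent of the prize location. Learning that none of the 2 opened doors holds the car simply rules out those 2 locations and leaves the remaining 3 doors still equally likely by symmetry.
So P(the car behind door 5) = 1/3.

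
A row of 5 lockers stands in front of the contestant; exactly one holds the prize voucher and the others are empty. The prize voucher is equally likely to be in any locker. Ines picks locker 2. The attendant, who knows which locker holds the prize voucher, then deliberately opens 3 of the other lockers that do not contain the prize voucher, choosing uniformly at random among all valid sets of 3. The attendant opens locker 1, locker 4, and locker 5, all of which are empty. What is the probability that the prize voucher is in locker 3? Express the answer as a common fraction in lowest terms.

4/5

Condition on the true location of the prize voucher.
If it is in any of lockers 1, 4, and 5 (prior 1/5 each): that locker was opened and seen not to hold the prize — ruled out; weight (1/5)·0 = 0 each.
If it is in locker 2 (prior 1/5): the attendant has 4 equally likely choices, so probability 1/4; weight (1/5)·(1/4) = 1/20.
If it is in locker 3 (prior 1/5): the attendant has no choice, probability 1; weight (1/5)·1 = 1/5.
The weights sum to 1/4.
So P(the prize voucher in locker 3 | the attendant opened locker 1, locker 4, and locker 5) = (1/5) / (1/4) = 4/5.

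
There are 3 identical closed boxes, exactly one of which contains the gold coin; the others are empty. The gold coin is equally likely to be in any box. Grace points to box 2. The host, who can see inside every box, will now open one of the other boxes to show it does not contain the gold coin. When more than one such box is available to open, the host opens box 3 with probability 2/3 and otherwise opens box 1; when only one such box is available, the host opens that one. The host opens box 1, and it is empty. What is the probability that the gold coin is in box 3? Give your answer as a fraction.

3/4

Consider each possible location of the gold coin in turn.
If it is in box 1 (prior 1/3): the host opened box 1, so this case is ruled out; weight (1/3)·0 = 0.
If it is in box 2 (prior 1/3): box 3 is available but not opened, probability 1/3; weight (1/3)·(1/3) = 1/9.
If it is in box 3 (prior 1/3): only box 1 is available, probability 1; weight (1/3)·1 = 1/3.
The weights sum to 4/9.
So P(the gold coin in box 3 | the host opened box 1) = (1/3) / (4/9) = 3/4.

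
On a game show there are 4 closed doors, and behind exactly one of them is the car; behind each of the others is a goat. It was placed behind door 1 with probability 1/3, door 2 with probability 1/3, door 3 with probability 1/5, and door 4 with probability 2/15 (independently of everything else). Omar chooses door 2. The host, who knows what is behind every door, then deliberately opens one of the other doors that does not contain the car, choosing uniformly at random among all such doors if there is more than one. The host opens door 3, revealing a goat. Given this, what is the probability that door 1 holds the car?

Apply Bayes' rule, conditioning on where the car actually is.
If it is behind door 1 (prior 1/3): the host has 2 equally likely choices, so probability 1/2; weight (1/3)·(1/2) = 1/6.
If it is behind door 2 (prior 1/3): the host has 3 equally likely choices, so probability 1/3; weight (1/3)·(1/3) = 1/9.
If it is behind door 3 (prior 1/5): the host opened door 3, so this case is ruled out; weight (1/5)·0 = 0.
If it is behind door 4 (prior 2/15): the host has 2 equally likely choices, so probability 1/2; weight (2/15)·(1/2) = 1/15.
The weights sum to 31/90.
So P(the car behind door 1 | the host opened door 3) = (1/6) / (31/90) = 15/31.

15/31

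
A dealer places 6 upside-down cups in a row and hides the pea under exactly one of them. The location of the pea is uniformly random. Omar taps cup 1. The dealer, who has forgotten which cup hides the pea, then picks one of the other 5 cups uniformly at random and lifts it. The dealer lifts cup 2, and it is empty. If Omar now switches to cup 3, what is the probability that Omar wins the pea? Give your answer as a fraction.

Condition on the true location of the pea.
If it is under any of cups 1, 3, 4, 5, and 6 (prior 1/6 each): the dealer picks cup 2 with probability 1/5 regardless, and it is not the prize; weight (1/6)·(1/5) = 1/30 each.
If it is under cup 2 (prior 1/6): the dealer opened cup 2, so this case is ruled out; weight (1/6)·0 = 0.
The weights sum to 1/6.
So P(the pea under cup 3 | the dealer opened cup 2) = (1/30) / (1/6) = 1/5.

1/5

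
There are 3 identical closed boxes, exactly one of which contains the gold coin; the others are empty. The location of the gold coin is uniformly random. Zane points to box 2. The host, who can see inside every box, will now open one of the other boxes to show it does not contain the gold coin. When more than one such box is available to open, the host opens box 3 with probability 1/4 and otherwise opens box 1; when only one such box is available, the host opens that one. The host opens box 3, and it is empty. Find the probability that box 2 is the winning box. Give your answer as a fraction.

1/5

Consider each possible location of the gold coin in turn.
If it is in box 1 (prior 1/3): only box 3 is available, probability 1; weight (1/3)·1 = 1/3.
If it is in box 2 (prior 1/3): box 3 is available, opened with probability 1/4; weight (1/3)·(1/4) = 1/12.
If it is in box 3 (prior 1/3): the host opened box 3, so this case is ruled out; weight (1/3)·0 = 0.
The weights sum to 5/12.
So P(the gold coin in box 2 | the host opened box 3) = (1/12) / (5/12) = 1/5.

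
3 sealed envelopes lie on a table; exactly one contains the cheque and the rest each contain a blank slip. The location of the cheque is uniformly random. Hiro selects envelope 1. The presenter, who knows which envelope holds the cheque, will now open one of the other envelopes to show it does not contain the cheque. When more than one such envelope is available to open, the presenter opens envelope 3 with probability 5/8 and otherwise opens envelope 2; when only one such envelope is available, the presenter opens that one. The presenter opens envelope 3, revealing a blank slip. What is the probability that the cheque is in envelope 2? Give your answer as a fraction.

Consider each possible location of the cheque in turn.
If it is in envelope 1 (prior 1/3): envelope 3 is available, opened with probability 5/8; weight (1/3)·(5/8) = 5/24.
If it is in envelope 2 (prior 1/3): only envelope 3 is available, probability 1; weight (1/3)·1 = 1/3.
If it is in envelope 3 (prior 1/3): the presenter opened envelope 3, so this case is ruled out; weight (1/3)·0 = 0.
The weights sum to 13/24.
So P(the cheque in envelope 2 | the presenter opened envelope 3) = (1/3) / (13/24) = 8/13.

8/13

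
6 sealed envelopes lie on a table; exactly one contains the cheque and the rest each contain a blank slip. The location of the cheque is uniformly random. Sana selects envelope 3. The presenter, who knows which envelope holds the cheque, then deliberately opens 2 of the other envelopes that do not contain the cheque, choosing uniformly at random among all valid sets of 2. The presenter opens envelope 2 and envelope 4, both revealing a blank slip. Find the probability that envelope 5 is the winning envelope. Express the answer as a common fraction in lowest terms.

5/18

Condition on the true location of the cheque.
If it is in any of envelopes 1, 5, and 6 (prior 1/6 each): the presenter has 6 equally likely choices, so probability 1/6; weight (1/6)·(1/6) = 1/36 each.
If it is in either of envelopes 2 and 4 (prior 1/6 each): that envelope was opened and seen not to hold the prize — ruled out; weight (1/6)·0 = 0 each.
If it is in envelope 3 (prior 1/6): the presenter has 10 equally likely choices, so probability 1/10; weight (1/6)·(1/10) = 1/60.
The weights sum to 1/10.
So P(the cheque in envelope 5 | the presenter opened envelope 2 and envelope 4) = (1/36) / (1/10) = 5/18.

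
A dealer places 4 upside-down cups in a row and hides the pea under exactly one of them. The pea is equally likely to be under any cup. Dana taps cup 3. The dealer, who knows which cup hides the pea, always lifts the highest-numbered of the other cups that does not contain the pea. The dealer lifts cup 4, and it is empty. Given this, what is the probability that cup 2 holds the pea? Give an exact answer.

1/3

Apply Bayes' rule, conditioning on where the pea actually is.
If it is under any of cups 1, 2, and 3 (prior 1/4 each): cup 4 is the highest-numbered option available, probability 1; weight (1/4)·1 = 1/4 each.
If it is under cup 4 (prior 1/4): the dealer opened cup 4, so this case is ruled out; weight (1/4)·0 = 0.
The weights sum to 3/4.
So P(the pea under cup 2 | the dealer opened cup 4) = (1/4) / (3/4) = 1/3.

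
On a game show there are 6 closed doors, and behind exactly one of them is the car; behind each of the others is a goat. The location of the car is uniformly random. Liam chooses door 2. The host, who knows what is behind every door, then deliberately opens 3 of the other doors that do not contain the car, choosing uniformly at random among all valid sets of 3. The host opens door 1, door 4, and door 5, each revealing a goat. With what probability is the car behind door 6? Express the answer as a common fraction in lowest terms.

5/12

Consider each possible location of the car in turn.
If it is behind any of doors 1, 4, and 5 (prior 1/6 each): that door was opened and seen not to hold the prize — ruled out; weight (1/6)·0 = 0 each.
If it is behind door 2 (prior 1/6): the host has 10 equally likely choices, so probability 1/10; weight (1/6)·(1/10) = 1/60.
If it is behind either of doors 3 and 6 (prior 1/6 each): the host has 4 equally likely choices, so probability 1/4; weight (1/6)·(1/4) = 1/24 each.
The weights sum to 1/10.
So P(the car behind door 6 | the host opened door 1, door 4, and door 5) = (1/24) / (1/10) = 5/12.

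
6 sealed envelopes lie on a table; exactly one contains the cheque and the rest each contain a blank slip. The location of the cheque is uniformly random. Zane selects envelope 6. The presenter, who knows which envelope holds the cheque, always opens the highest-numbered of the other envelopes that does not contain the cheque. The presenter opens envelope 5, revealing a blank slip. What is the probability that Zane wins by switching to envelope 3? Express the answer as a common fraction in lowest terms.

Apply Bayes' rule, conditioning on where the cheque actually is.
If it is in any of envelopes 1, 2, 3, 4, and 6 (prior 1/6 each): envelope 5 is the highest-numbered option available, probability 1; weight (1/6)·1 = 1/6 each.
If it is in envelope 5 (prior 1/6): the presenter opened envelope 5, so this case is ruled out; weight (1/6)·0 = 0.
The weights sum to 5/6.
So P(the cheque in envelope 3 | the presenter opened envelope 5) = (1/6) / (5/6) = 1/5.

1/5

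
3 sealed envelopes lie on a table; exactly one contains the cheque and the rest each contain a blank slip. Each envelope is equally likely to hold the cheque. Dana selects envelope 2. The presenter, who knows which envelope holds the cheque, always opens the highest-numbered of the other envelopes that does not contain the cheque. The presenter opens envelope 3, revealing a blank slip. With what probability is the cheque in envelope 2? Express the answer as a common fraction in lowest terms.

1/2

Consider each possible location of the cheque in turn.
If it is in either of envelopes 1 and 2 (prior 1/3 each): envelope 3 is the highest-numbered option available, probability 1; weight (1/3)·1 = 1/3 each.
If it is in envelope 3 (prior 1/3): the presenter opened envelope 3, so this case is ruled out; weight (1/3)·0 = 0.
The weights sum to 2/3.
So P(the cheque in envelope 2 | the presenter opened envelope 3) = (1/3) / (2/3) = 1/2.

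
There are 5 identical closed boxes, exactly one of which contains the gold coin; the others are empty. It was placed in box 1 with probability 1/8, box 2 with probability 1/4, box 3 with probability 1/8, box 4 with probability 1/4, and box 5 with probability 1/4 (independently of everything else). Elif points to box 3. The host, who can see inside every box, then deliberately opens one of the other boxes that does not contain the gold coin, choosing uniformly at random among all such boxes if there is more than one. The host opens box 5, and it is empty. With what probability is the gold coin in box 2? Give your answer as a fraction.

8/23

Apply Bayes' rule, conditioning on where the gold coin actually is.
If it is in box 1 (prior 1/8): the host has 3 equally likely choices, so probability 1/3; weight (1/8)·(1/3) = 1/24.
If it is in either of boxes 2 and 4 (prior 1/4 each): the host has 3 equally likely choices, so probability 1/3; weight (1/4)·(1/3) = 1/12 each.
If it is in box 3 (prior 1/8): the host has 4 equally likely choices, so probability 1/4; weight (1/8)·(1/4) = 1/32.
If it is in box 5 (prior 1/4): the host opened box 5, so this case is ruled out; weight (1/4)·0 = 0.
The weights sum to 23/96.
So P(the gold coin in box 2 | the host opened box 5) = (1/12) / (23/96) = 8/23.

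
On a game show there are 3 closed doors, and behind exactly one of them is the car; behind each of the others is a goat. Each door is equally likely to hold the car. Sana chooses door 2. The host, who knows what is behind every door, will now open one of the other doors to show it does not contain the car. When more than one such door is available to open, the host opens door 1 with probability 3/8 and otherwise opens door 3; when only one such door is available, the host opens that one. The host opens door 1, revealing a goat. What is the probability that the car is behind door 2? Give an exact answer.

Apply Bayes' rule, conditioning on where the car actually is.
If it is behind door 1 (prior 1/3): the host opened door 1, so this case is ruled out; weight (1/3)·0 = 0.
If it is behind door 2 (prior 1/3): door 1 is available, opened with probability 3/8; weight (1/3)·(3/8) = 1/8.
If it is behind door 3 (prior 1/3): only door 1 is available, probability 1; weight (1/3)·1 = 1/3.
The weights sum to 11/24.
So P(the car behind door 2 | the host opened door 1) = (1/8) / (11/24) = 3/11.

3/11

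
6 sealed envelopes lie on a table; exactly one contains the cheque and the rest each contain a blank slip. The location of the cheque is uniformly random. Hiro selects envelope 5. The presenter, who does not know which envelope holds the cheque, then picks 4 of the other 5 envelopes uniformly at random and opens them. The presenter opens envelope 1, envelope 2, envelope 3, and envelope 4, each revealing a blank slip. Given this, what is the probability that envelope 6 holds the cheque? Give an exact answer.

Apply Bayes' rule, conditioning on where the cheque actually is.
If it is in any of envelopes 1, 2, 3, and 4 (prior 1/6 each): that envelope was opened and seen not to hold the prize — ruled out; weight (1/6)·0 = 0 each.
If it is in either of envelopes 5 and 6 (prior 1/6 each): the presenter picks exactly this set with probability 1/5 regardless, and none is the prize; weight (1/6)·(1/5) = 1/30 each.
The weights sum to 1/15.
So P(the cheque in envelope 6 | the presenter opened envelope 1, envelope 2, envelope 3, and envelope 4) = (1/30) / (1/15) = 1/2.

1/2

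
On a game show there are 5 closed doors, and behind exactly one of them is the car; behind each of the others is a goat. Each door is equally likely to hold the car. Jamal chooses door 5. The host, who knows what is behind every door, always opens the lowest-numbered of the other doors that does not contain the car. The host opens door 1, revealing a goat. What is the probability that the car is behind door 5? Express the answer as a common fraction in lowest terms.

1/4

Consider each possible location of the car in turn.
If it is behind door 1 (prior 1/5): the host opened door 1, so this case is ruled out; weight (1/5)·0 = 0.
If it is behind any of doors 2, 3, 4, and 5 (prior 1/5 each): door 1 is the lowest-numbered option available, probability 1; weight (1/5)·1 = 1/5 each.
The weights sum to 4/5.
So P(the car behind door 5 | the host opened door 1) = (1/5) / (4/5) = 1/4.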